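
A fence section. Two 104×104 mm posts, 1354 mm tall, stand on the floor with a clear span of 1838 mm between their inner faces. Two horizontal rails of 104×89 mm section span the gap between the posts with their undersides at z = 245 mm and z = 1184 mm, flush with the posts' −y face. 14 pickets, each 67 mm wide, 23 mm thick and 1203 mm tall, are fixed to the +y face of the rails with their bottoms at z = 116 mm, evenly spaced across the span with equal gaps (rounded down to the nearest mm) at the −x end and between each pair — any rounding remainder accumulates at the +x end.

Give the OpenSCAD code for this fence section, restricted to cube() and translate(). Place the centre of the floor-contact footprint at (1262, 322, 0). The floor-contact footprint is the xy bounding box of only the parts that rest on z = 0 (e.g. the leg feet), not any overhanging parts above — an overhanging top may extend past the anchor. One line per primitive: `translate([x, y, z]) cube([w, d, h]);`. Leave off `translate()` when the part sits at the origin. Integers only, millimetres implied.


translate([239, 270, 0]) cube([104, 104, 1354]);
translate([2181, 270, 0]) cube([104, 104, 1354]);
translate([343, 270, 245]) cube([1838, 104, 89]);
translate([343, 270, 1184]) cube([1838, 104, 89]);
translate([403, 374, 116]) cube([67, 23, 1203]);
translate([530, 374, 116]) cube([67, 23, 1203]);
translate([657, 374, 116]) cube([67, 23, 1203]);
translate([784, 374, 116]) cube([67, 23, 1203]);
translate([911, 374, 116]) cube([67, 23, 1203]);
translate([1038, 374, 116]) cube([67, 23, 1203]);
translate([1165, 374, 116]) cube([67, 23, 1203]);
translate([1292, 374, 116]) cube([67, 23, 1203]);
translate([1419, 374, 116]) cube([67, 23, 1203]);
translate([1546, 374, 116]) cube([67, 23, 1203]);
translate([1673, 374, 116]) cube([67, 23, 1203]);
translate([1800, 374, 116]) cube([67, 23, 1203]);
translate([1927, 374, 116]) cube([67, 23, 1203]);
translate([2054, 374, 116]) cube([67, 23, 1203]);


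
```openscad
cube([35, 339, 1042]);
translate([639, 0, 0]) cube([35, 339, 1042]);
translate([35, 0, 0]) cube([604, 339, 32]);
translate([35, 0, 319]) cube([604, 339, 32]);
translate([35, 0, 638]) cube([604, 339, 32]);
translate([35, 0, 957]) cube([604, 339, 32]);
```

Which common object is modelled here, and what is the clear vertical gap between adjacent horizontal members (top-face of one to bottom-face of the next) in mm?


A bookshelf. The clear shelf gap is 287 mm.

Two tall side panels with 4 horizontal boards between them — a bookshelf. The first two shelf undersides are at z = 0 and z = 319; with shelf thickness 32, the clear gap is 319 − 0 − 32 = 287 mm.


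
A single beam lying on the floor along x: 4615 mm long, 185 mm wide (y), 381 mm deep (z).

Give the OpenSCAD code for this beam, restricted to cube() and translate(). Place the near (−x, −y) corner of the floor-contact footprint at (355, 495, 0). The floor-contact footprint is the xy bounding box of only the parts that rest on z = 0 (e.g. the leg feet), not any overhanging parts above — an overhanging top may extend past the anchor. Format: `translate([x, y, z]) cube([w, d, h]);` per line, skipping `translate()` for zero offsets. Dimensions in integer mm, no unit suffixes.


translate([355, 495, 0]) cube([4615, 185, 381]);


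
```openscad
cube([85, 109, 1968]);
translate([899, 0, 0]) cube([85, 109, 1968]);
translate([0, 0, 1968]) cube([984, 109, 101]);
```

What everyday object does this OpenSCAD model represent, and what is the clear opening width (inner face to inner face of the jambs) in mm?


A door frame. The clear opening width is 814 mm.

Two 1968 mm tall posts with a header on top — a door frame. The left jamb is 85 mm wide at x = 0; the right jamb starts at x = 899. The clear opening is 899 − 85 = 814 mm.


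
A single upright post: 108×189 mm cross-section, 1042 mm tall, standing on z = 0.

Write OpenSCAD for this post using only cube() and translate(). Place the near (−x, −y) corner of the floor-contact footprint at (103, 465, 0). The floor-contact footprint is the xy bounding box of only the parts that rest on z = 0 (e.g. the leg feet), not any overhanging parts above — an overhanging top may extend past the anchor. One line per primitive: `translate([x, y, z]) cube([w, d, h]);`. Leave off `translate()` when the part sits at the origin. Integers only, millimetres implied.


translate([103, 465, 0]) cube([108, 189, 1042]);


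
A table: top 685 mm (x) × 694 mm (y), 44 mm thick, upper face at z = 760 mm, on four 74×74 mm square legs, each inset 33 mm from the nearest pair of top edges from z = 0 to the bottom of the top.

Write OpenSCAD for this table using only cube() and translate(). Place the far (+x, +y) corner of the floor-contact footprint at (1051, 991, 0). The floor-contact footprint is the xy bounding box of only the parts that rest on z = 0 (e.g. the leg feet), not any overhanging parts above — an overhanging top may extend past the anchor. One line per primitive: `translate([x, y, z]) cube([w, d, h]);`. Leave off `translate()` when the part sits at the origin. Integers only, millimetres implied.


translate([399, 330, 716]) cube([685, 694, 44]);
translate([432, 363, 0]) cube([74, 74, 716]);
translate([977, 363, 0]) cube([74, 74, 716]);
translate([432, 917, 0]) cube([74, 74, 716]);
translate([977, 917, 0]) cube([74, 74, 716]);


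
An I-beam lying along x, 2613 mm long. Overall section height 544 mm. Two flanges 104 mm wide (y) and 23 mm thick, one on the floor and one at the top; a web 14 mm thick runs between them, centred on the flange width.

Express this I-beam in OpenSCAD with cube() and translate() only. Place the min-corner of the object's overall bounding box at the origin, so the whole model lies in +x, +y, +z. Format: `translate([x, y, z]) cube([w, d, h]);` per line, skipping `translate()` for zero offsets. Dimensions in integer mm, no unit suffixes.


cube([2613, 104, 23]);
translate([0, 45, 23]) cube([2613, 14, 498]);
translate([0, 0, 521]) cube([2613, 104, 23]);


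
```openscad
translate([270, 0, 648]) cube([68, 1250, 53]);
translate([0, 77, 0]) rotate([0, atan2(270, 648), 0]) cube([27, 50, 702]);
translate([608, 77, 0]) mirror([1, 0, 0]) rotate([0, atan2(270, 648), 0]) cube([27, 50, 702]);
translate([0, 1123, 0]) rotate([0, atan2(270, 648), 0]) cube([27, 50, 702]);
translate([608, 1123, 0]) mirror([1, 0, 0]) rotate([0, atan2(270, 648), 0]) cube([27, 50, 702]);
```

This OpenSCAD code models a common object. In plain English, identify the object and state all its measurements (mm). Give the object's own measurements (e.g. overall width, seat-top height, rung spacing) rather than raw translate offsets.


A sawhorse. A 68×1250×53 mm beam (x, y, z) sits on two A-frame leg pairs. Each pair is two raked legs of 27×50 mm section (50 mm along y) splaying symmetrically in x. Each leg rises 648 mm vertically over 270 mm of horizontal reach and is 702 mm long along its own axis. Every leg's outer bottom edge rests on the floor and its outer top edge meets a bottom edge of the beam — the left legs (tilting toward +x) meet the beam's −x bottom edge, the right legs (their mirror images, tilting toward −x) meet its +x bottom edge — so the leg tops tuck under the beam, the beam's underside is 648 mm above the floor, and the feet are 608 mm apart outside-to-outside with the beam centred between them. The two leg pairs are set in 77 mm from either end of the beam.


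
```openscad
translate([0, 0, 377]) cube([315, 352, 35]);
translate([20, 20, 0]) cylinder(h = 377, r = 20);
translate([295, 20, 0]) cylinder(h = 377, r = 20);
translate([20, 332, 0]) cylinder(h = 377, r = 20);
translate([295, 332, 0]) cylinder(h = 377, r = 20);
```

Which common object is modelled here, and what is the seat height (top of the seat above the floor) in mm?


A stool. The seat height is 412 mm.

A 315×352×35 slab at z = 377 on four corner cylinders — a stool. The seat top is 377 + 35 = 412 mm.


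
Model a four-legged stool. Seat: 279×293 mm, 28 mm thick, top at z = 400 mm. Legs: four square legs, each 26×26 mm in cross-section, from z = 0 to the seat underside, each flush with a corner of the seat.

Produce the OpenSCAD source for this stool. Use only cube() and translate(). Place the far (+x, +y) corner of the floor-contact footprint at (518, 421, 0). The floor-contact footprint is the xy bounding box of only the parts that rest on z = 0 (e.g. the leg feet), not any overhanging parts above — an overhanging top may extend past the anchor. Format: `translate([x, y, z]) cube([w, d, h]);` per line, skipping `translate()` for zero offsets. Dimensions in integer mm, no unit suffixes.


// leg_h = 400 - 28 = 372
translate([239, 128, 372]) cube([279, 293, 28]);
translate([239, 128, 0]) cube([26, 26, 372]);
translate([492, 128, 0]) cube([26, 26, 372]);
translate([239, 395, 0]) cube([26, 26, 372]);
translate([492, 395, 0]) cube([26, 26, 372]);


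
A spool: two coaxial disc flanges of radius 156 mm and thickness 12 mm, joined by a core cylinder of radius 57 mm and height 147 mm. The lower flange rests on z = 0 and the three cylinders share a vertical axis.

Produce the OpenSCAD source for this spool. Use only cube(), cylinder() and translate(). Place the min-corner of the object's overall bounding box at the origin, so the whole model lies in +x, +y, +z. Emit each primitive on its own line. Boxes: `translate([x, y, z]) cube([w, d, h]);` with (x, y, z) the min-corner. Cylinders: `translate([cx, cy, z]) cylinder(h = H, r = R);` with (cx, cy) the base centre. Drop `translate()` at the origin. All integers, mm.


translate([156, 156, 0]) cylinder(h = 12, r = 156);
translate([156, 156, 12]) cylinder(h = 147, r = 57);
translate([156, 156, 159]) cylinder(h = 12, r = 156);


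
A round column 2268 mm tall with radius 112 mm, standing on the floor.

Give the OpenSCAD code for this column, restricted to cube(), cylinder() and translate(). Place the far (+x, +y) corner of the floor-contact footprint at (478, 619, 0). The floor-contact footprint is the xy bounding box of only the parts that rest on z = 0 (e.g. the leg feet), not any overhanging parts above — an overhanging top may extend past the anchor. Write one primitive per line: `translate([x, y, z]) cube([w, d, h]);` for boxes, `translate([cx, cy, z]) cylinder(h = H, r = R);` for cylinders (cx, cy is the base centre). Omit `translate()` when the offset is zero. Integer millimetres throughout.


translate([366, 507, 0]) cylinder(h = 2268, r = 112);


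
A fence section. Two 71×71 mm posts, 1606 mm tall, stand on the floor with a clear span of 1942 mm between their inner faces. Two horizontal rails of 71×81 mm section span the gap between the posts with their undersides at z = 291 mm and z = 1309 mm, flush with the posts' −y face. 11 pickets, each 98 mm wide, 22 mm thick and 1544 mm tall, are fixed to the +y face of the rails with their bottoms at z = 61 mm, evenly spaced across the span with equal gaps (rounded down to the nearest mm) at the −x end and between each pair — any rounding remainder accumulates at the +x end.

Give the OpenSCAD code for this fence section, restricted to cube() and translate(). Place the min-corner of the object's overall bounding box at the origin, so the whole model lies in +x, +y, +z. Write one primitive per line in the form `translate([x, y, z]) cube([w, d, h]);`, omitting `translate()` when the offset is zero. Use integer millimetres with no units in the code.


cube([71, 71, 1606]);
translate([2013, 0, 0]) cube([71, 71, 1606]);
translate([71, 0, 291]) cube([1942, 71, 81]);
translate([71, 0, 1309]) cube([1942, 71, 81]);
translate([143, 71, 61]) cube([98, 22, 1544]);
translate([313, 71, 61]) cube([98, 22, 1544]);
translate([483, 71, 61]) cube([98, 22, 1544]);
translate([653, 71, 61]) cube([98, 22, 1544]);
translate([823, 71, 61]) cube([98, 22, 1544]);
translate([993, 71, 61]) cube([98, 22, 1544]);
translate([1163, 71, 61]) cube([98, 22, 1544]);
translate([1333, 71, 61]) cube([98, 22, 1544]);
translate([1503, 71, 61]) cube([98, 22, 1544]);
translate([1673, 71, 61]) cube([98, 22, 1544]);
translate([1843, 71, 61]) cube([98, 22, 1544]);


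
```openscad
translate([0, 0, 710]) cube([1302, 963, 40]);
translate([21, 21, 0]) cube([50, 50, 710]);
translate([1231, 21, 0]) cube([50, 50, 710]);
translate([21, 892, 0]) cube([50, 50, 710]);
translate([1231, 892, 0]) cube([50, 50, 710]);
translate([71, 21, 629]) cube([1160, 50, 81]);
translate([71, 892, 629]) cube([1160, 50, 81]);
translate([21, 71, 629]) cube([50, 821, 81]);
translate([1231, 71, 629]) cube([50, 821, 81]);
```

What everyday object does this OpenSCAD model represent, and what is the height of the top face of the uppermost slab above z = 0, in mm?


A table. The table height is 750 mm.

A 1302×963×40 slab sits at z = 710 on four 50 mm square posts — a table. The top surface is at 710 + 40 = 750 mm.


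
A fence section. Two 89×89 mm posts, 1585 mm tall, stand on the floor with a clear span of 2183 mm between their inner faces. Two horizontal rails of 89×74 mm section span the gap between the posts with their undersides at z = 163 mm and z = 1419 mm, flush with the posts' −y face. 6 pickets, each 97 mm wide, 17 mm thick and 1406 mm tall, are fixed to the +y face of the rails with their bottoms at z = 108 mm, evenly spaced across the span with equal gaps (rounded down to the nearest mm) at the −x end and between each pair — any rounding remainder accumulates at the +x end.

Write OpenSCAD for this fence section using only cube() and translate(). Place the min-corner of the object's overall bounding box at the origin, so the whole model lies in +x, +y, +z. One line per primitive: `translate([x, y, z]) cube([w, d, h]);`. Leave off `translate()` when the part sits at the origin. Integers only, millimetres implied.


cube([89, 89, 1585]);
translate([2272, 0, 0]) cube([89, 89, 1585]);
translate([89, 0, 163]) cube([2183, 89, 74]);
translate([89, 0, 1419]) cube([2183, 89, 74]);
translate([317, 89, 108]) cube([97, 17, 1406]);
translate([642, 89, 108]) cube([97, 17, 1406]);
translate([967, 89, 108]) cube([97, 17, 1406]);
translate([1292, 89, 108]) cube([97, 17, 1406]);
translate([1617, 89, 108]) cube([97, 17, 1406]);
translate([1942, 89, 108]) cube([97, 17, 1406]);


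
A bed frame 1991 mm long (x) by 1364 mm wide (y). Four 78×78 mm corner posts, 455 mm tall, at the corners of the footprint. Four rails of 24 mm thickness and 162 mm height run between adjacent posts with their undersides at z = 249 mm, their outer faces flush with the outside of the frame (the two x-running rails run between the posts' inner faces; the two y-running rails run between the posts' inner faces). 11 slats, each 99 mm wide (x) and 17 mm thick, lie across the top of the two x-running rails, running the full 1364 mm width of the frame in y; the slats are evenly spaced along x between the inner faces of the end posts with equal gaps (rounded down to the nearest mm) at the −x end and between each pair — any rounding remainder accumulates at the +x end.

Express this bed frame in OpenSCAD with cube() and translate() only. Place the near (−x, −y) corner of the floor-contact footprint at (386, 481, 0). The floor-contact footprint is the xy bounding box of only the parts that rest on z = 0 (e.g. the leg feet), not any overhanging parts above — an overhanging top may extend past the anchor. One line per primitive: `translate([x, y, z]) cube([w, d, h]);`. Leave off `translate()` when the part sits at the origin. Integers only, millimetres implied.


// slat z = rail_z + rail_h = 249 + 162 = 411
// slat gap = ⌊(1835 − 11·99) / 12⌋ = 62
translate([386, 481, 0]) cube([78, 78, 455]);
translate([386, 1767, 0]) cube([78, 78, 455]);
translate([2299, 481, 0]) cube([78, 78, 455]);
translate([2299, 1767, 0]) cube([78, 78, 455]);
translate([464, 481, 249]) cube([1835, 24, 162]);
translate([464, 1821, 249]) cube([1835, 24, 162]);
translate([386, 559, 249]) cube([24, 1208, 162]);
translate([2353, 559, 249]) cube([24, 1208, 162]);
translate([526, 481, 411]) cube([99, 1364, 17]);
translate([687, 481, 411]) cube([99, 1364, 17]);
translate([848, 481, 411]) cube([99, 1364, 17]);
translate([1009, 481, 411]) cube([99, 1364, 17]);
translate([1170, 481, 411]) cube([99, 1364, 17]);
translate([1331, 481, 411]) cube([99, 1364, 17]);
translate([1492, 481, 411]) cube([99, 1364, 17]);
translate([1653, 481, 411]) cube([99, 1364, 17]);
translate([1814, 481, 411]) cube([99, 1364, 17]);
translate([1975, 481, 411]) cube([99, 1364, 17]);
translate([2136, 481, 411]) cube([99, 1364, 17]);


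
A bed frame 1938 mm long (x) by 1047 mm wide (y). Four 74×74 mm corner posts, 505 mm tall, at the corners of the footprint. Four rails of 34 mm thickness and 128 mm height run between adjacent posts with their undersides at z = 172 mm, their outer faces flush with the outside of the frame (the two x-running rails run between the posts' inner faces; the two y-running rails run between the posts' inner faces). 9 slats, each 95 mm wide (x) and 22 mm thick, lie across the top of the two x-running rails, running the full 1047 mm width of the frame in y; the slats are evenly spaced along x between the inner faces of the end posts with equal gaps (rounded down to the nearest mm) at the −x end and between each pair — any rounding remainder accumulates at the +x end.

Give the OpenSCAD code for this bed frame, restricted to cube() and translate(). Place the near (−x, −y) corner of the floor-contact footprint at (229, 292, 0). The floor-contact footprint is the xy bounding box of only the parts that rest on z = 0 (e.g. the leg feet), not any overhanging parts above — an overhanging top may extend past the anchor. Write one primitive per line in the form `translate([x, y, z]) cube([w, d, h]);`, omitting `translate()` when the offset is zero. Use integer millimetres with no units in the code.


// slat z = rail_z + rail_h = 172 + 128 = 300
// slat gap = ⌊(1790 − 9·95) / 10⌋ = 93
translate([229, 292, 0]) cube([74, 74, 505]);
translate([229, 1265, 0]) cube([74, 74, 505]);
translate([2093, 292, 0]) cube([74, 74, 505]);
translate([2093, 1265, 0]) cube([74, 74, 505]);
translate([303, 292, 172]) cube([1790, 34, 128]);
translate([303, 1305, 172]) cube([1790, 34, 128]);
translate([229, 366, 172]) cube([34, 899, 128]);
translate([2133, 366, 172]) cube([34, 899, 128]);
translate([396, 292, 300]) cube([95, 1047, 22]);
translate([584, 292, 300]) cube([95, 1047, 22]);
translate([772, 292, 300]) cube([95, 1047, 22]);
translate([960, 292, 300]) cube([95, 1047, 22]);
translate([1148, 292, 300]) cube([95, 1047, 22]);
translate([1336, 292, 300]) cube([95, 1047, 22]);
translate([1524, 292, 300]) cube([95, 1047, 22]);
translate([1712, 292, 300]) cube([95, 1047, 22]);
translate([1900, 292, 300]) cube([95, 1047, 22]);


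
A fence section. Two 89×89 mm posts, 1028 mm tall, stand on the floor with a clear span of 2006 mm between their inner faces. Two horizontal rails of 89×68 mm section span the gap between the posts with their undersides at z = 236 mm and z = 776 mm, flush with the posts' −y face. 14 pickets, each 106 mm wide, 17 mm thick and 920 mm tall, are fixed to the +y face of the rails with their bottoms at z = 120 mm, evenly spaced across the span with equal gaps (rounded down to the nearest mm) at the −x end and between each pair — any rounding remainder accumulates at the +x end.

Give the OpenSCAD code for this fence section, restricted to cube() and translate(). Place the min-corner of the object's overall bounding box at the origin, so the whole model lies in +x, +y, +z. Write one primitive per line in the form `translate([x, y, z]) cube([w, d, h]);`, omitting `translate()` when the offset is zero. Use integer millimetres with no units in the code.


cube([89, 89, 1028]);
translate([2095, 0, 0]) cube([89, 89, 1028]);
translate([89, 0, 236]) cube([2006, 89, 68]);
translate([89, 0, 776]) cube([2006, 89, 68]);
translate([123, 89, 120]) cube([106, 17, 920]);
translate([263, 89, 120]) cube([106, 17, 920]);
translate([403, 89, 120]) cube([106, 17, 920]);
translate([543, 89, 120]) cube([106, 17, 920]);
translate([683, 89, 120]) cube([106, 17, 920]);
translate([823, 89, 120]) cube([106, 17, 920]);
translate([963, 89, 120]) cube([106, 17, 920]);
translate([1103, 89, 120]) cube([106, 17, 920]);
translate([1243, 89, 120]) cube([106, 17, 920]);
translate([1383, 89, 120]) cube([106, 17, 920]);
translate([1523, 89, 120]) cube([106, 17, 920]);
translate([1663, 89, 120]) cube([106, 17, 920]);
translate([1803, 89, 120]) cube([106, 17, 920]);
translate([1943, 89, 120]) cube([106, 17, 920]);


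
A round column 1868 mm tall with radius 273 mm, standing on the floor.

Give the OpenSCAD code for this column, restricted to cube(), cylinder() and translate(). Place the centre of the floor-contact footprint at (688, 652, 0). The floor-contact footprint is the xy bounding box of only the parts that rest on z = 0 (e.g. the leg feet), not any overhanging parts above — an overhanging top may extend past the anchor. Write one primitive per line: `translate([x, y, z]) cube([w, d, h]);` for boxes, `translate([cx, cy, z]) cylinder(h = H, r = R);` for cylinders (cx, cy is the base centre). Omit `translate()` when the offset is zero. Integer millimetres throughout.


translate([688, 652, 0]) cylinder(h = 1868, r = 273);


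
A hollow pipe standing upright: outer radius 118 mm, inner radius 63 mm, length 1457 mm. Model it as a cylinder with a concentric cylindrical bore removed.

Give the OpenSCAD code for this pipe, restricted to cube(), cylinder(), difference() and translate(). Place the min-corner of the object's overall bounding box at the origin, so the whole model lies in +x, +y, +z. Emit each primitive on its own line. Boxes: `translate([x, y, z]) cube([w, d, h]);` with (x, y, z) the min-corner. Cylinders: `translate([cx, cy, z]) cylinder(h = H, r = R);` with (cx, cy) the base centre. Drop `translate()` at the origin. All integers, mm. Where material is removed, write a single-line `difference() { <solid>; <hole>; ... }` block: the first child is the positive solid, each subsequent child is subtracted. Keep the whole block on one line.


difference() { translate([118, 118, 0]) cylinder(h = 1457, r = 118); translate([118, 118, 0]) cylinder(h = 1457, r = 63); }


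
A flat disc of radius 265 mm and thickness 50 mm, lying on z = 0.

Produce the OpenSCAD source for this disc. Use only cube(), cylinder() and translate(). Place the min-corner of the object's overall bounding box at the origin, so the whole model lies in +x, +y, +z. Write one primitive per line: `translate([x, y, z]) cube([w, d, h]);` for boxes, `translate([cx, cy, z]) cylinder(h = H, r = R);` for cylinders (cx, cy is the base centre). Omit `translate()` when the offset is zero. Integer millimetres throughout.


translate([265, 265, 0]) cylinder(h = 50, r = 265);


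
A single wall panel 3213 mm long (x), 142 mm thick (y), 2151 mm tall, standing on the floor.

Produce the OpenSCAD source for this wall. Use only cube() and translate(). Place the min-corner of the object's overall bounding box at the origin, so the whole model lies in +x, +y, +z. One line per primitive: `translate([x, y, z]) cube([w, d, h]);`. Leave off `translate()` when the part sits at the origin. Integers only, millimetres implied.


cube([3213, 142, 2151]);


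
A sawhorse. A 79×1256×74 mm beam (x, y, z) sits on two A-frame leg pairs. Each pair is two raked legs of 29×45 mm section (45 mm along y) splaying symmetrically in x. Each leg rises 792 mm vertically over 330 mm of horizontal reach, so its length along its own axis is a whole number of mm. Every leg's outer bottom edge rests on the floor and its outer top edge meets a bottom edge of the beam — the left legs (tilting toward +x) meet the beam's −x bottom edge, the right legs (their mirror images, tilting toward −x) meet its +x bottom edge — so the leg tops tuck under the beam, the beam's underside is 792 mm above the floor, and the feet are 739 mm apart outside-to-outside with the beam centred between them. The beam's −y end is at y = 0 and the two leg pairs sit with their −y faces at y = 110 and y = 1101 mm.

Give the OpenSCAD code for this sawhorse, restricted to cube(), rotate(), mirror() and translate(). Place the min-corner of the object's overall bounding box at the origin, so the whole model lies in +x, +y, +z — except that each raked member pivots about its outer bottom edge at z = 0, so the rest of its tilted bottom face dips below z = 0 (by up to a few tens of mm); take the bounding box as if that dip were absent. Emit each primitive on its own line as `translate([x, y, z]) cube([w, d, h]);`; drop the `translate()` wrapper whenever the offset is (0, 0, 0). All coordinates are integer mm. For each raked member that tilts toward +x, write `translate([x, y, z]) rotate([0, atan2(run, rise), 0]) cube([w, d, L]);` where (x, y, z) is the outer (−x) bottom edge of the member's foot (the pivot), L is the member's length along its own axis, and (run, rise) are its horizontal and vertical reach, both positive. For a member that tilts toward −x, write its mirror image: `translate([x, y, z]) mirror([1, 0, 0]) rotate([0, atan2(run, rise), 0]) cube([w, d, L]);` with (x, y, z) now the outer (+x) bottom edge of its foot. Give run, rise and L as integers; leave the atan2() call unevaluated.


// leg length = √(330² + 792²) = 858
// right-leg outer foot x = 2·330 + 79 = 739
// beam min-corner = (330, 0, 792)
translate([330, 0, 792]) cube([79, 1256, 74]);
translate([0, 110, 0]) rotate([0, atan2(330, 792), 0]) cube([29, 45, 858]);
translate([739, 110, 0]) mirror([1, 0, 0]) rotate([0, atan2(330, 792), 0]) cube([29, 45, 858]);
translate([0, 1101, 0]) rotate([0, atan2(330, 792), 0]) cube([29, 45, 858]);
translate([739, 1101, 0]) mirror([1, 0, 0]) rotate([0, atan2(330, 792), 0]) cube([29, 45, 858]);


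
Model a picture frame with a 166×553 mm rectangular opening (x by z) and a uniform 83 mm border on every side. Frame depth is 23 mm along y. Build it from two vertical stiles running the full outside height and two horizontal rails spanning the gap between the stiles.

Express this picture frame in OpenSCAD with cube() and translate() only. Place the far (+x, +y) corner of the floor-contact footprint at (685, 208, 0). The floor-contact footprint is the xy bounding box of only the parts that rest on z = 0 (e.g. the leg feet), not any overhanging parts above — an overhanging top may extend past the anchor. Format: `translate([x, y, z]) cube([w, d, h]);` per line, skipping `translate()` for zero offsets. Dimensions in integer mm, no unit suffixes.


translate([353, 185, 0]) cube([83, 23, 719]);
translate([602, 185, 0]) cube([83, 23, 719]);
translate([436, 185, 0]) cube([166, 23, 83]);
translate([436, 185, 636]) cube([166, 23, 83]);


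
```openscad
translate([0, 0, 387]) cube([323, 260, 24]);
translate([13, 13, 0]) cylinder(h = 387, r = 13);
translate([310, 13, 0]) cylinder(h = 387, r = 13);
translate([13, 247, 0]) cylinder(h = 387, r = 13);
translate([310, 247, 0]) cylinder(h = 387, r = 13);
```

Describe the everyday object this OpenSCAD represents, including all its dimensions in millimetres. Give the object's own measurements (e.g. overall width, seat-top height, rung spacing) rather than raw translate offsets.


A four-legged stool. The seat is a 323×260×24 mm slab whose top surface is at z = 411 mm; four round legs, each 26 mm in diameter, run from the floor (z = 0) to the underside of the seat, each leg's axis is inset half a diameter from the nearest pair of seat edges (so the leg's bounding box is flush with the corner).


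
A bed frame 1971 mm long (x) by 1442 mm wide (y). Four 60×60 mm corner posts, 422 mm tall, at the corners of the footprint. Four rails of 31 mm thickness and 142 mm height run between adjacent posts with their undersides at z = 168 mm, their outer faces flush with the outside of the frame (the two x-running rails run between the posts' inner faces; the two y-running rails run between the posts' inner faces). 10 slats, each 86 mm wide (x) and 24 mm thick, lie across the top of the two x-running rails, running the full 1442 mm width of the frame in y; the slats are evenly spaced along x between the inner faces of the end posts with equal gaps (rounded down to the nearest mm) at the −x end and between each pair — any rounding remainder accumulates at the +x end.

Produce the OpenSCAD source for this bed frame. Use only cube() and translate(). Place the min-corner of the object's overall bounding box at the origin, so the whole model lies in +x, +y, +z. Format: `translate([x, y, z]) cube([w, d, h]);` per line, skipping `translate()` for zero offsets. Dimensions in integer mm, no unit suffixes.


// slat z = rail_z + rail_h = 168 + 142 = 310
// slat gap = ⌊(1851 − 10·86) / 11⌋ = 90
cube([60, 60, 422]);
translate([0, 1382, 0]) cube([60, 60, 422]);
translate([1911, 0, 0]) cube([60, 60, 422]);
translate([1911, 1382, 0]) cube([60, 60, 422]);
translate([60, 0, 168]) cube([1851, 31, 142]);
translate([60, 1411, 168]) cube([1851, 31, 142]);
translate([0, 60, 168]) cube([31, 1322, 142]);
translate([1940, 60, 168]) cube([31, 1322, 142]);
translate([150, 0, 310]) cube([86, 1442, 24]);
translate([326, 0, 310]) cube([86, 1442, 24]);
translate([502, 0, 310]) cube([86, 1442, 24]);
translate([678, 0, 310]) cube([86, 1442, 24]);
translate([854, 0, 310]) cube([86, 1442, 24]);
translate([1030, 0, 310]) cube([86, 1442, 24]);
translate([1206, 0, 310]) cube([86, 1442, 24]);
translate([1382, 0, 310]) cube([86, 1442, 24]);
translate([1558, 0, 310]) cube([86, 1442, 24]);
translate([1734, 0, 310]) cube([86, 1442, 24]);


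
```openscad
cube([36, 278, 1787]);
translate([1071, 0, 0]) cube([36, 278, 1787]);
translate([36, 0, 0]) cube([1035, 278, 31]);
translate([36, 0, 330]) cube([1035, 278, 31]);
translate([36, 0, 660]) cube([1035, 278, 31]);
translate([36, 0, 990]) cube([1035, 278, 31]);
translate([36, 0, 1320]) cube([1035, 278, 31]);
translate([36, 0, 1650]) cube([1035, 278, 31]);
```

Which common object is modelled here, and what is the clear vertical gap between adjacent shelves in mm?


A bookshelf. The clear shelf gap is 299 mm.

Two tall side panels with 6 horizontal boards between them — a bookshelf. The first two shelf undersides are at z = 0 and z = 330; with shelf thickness 31, the clear gap is 330 − 0 − 31 = 299 mm.


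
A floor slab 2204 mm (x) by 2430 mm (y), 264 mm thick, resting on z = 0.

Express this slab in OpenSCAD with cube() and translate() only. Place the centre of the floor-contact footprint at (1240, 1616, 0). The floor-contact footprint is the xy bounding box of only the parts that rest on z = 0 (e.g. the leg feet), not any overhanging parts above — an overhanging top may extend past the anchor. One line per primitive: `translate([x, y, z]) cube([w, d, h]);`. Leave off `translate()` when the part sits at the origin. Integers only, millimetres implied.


translate([138, 401, 0]) cube([2204, 2430, 264]);


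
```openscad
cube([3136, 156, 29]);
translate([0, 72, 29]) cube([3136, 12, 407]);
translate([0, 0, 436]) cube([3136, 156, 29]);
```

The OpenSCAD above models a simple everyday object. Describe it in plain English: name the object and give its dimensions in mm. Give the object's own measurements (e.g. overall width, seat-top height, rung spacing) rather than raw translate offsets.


An I-beam lying along x, 3136 mm long. Overall section height 465 mm. Two flanges 156 mm wide (y) and 29 mm thick, one on the floor and one at the top; a web 12 mm thick runs between them, centred on the flange width.


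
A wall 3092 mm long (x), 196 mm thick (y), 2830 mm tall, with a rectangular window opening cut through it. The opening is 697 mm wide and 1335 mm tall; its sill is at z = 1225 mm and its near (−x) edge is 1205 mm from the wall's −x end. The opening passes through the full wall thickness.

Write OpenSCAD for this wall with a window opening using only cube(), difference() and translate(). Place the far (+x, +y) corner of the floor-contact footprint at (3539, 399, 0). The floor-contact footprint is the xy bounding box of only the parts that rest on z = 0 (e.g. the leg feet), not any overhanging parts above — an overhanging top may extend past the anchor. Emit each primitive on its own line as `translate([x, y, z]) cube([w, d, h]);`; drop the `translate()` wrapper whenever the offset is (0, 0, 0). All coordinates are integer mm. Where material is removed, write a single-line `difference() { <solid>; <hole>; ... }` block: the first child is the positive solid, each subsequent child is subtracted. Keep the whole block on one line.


difference() { translate([447, 203, 0]) cube([3092, 196, 2830]); translate([1652, 203, 1225]) cube([697, 196, 1335]); }


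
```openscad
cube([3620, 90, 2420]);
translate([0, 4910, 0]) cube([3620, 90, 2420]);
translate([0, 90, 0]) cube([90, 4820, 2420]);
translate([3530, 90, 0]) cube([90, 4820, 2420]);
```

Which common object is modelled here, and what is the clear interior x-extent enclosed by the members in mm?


A house (or room) frame. The interior width is 3440 mm.

Four 2420 mm walls enclosing a rectangle with no floor or roof — a room or house frame. Outside width is 3620 mm and wall thickness is 90 mm, so the interior width is 3620 − 2 × 90 = 3440 mm.


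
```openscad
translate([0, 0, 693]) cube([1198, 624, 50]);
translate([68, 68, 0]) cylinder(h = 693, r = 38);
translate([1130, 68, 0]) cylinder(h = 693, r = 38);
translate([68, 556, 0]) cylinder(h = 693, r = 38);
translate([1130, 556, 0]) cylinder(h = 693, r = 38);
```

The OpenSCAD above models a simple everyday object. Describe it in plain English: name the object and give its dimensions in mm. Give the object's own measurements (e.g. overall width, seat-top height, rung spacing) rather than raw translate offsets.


A rectangular dining table. The top is 1198×624×50 mm with its upper surface at z = 743 mm. It stands on four round legs of 76 mm diameter, each leg's bounding box inset 30 mm from the nearest pair of top edges, running from the floor to the underside of the top.


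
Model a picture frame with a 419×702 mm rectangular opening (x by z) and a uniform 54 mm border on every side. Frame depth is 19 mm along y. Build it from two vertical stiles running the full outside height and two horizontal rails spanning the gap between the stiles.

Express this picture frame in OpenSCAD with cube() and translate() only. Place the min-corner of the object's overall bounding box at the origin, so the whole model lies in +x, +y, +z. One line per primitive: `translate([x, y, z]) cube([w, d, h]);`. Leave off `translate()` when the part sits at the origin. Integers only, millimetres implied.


cube([54, 19, 810]);
translate([473, 0, 0]) cube([54, 19, 810]);
translate([54, 0, 0]) cube([419, 19, 54]);
translate([54, 0, 756]) cube([419, 19, 54]);


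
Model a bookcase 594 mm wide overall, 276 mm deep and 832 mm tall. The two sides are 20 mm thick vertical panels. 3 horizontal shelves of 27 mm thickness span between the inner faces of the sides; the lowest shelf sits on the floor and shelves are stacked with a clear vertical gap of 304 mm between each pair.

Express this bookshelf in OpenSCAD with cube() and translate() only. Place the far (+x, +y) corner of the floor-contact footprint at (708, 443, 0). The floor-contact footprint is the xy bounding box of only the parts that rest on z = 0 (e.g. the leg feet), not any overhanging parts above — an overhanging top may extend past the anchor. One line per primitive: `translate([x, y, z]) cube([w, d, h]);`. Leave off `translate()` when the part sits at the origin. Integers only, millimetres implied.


translate([114, 167, 0]) cube([20, 276, 832]);
translate([688, 167, 0]) cube([20, 276, 832]);
translate([134, 167, 0]) cube([554, 276, 27]);
translate([134, 167, 331]) cube([554, 276, 27]);
translate([134, 167, 662]) cube([554, 276, 27]);


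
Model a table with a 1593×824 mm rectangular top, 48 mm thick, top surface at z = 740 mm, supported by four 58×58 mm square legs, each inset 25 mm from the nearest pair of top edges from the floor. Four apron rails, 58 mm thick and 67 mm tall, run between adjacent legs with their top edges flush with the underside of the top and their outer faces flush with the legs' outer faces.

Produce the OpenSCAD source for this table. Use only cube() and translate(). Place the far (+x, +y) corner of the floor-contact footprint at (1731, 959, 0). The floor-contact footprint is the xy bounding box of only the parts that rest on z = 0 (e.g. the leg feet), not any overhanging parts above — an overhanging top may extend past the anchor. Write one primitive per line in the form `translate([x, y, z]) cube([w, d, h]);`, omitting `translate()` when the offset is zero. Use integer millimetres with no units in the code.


translate([163, 160, 692]) cube([1593, 824, 48]);
translate([188, 185, 0]) cube([58, 58, 692]);
translate([1673, 185, 0]) cube([58, 58, 692]);
translate([188, 901, 0]) cube([58, 58, 692]);
translate([1673, 901, 0]) cube([58, 58, 692]);
translate([246, 185, 625]) cube([1427, 58, 67]);
translate([246, 901, 625]) cube([1427, 58, 67]);
translate([188, 243, 625]) cube([58, 658, 67]);
translate([1673, 243, 625]) cube([58, 658, 67]);


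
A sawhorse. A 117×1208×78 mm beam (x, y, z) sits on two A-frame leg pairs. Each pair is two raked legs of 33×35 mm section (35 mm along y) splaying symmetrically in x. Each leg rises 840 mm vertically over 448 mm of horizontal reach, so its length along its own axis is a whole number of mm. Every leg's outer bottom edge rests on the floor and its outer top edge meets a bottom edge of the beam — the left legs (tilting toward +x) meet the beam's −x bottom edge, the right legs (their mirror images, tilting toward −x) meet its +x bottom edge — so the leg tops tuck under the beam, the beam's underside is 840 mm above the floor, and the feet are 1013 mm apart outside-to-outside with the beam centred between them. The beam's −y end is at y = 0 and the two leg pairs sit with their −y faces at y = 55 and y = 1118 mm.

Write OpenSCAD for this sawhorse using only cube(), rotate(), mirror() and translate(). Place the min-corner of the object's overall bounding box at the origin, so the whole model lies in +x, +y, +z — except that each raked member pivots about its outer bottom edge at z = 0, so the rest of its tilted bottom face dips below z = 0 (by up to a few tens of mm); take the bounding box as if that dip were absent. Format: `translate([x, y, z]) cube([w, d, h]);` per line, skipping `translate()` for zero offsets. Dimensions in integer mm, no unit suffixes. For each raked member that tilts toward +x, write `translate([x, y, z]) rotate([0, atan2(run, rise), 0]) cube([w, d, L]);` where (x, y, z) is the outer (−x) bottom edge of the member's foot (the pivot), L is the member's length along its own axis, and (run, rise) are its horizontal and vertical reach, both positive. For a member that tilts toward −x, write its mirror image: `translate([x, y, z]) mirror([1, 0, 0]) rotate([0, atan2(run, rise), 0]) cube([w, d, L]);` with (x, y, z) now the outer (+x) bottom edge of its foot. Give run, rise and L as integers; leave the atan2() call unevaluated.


// leg length = √(448² + 840²) = 952
// right-leg outer foot x = 2·448 + 117 = 1013
// beam min-corner = (448, 0, 840)
translate([448, 0, 840]) cube([117, 1208, 78]);
translate([0, 55, 0]) rotate([0, atan2(448, 840), 0]) cube([33, 35, 952]);
translate([1013, 55, 0]) mirror([1, 0, 0]) rotate([0, atan2(448, 840), 0]) cube([33, 35, 952]);
translate([0, 1118, 0]) rotate([0, atan2(448, 840), 0]) cube([33, 35, 952]);
translate([1013, 1118, 0]) mirror([1, 0, 0]) rotate([0, atan2(448, 840), 0]) cube([33, 35, 952]);


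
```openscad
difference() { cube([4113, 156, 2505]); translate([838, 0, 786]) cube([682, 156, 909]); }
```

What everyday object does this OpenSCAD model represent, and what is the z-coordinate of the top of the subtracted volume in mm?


A wall with a window opening. The window head height is 1695 mm.

A wall with a rectangular opening subtracted — a window. Sill at z = 786, opening 909 mm tall, so the head is at 786 + 909 = 1695 mm.


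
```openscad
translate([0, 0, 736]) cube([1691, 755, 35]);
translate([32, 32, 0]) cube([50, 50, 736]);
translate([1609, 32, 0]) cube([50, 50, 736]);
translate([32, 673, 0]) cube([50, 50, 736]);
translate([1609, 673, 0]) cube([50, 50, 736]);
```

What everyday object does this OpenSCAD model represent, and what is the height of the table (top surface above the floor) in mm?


A table. The table height is 771 mm.

A 1691×755×35 slab sits at z = 736 on four 50 mm square posts — a table. The top surface is at 736 + 35 = 771 mm.
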